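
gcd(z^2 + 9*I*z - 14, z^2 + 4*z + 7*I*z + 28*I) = z + 7*I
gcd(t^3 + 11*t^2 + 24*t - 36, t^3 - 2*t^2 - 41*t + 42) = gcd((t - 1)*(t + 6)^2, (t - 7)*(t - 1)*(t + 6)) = t^2 + 5*t - 6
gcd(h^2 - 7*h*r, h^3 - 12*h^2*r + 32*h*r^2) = h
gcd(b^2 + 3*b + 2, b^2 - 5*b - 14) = b + 2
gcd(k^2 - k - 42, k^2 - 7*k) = k - 7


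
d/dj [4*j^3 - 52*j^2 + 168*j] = 12*j^2 - 104*j + 168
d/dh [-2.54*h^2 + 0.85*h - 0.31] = 0.85 - 5.08*h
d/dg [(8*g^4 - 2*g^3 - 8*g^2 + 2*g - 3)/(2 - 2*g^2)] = (-8*g^5 + g^4 + 16*g^3 - 2*g^2 - 11*g + 1)/(g^4 - 2*g^2 + 1)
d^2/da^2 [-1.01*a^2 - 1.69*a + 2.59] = -2.02000000000000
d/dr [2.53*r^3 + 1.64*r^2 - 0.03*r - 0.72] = 7.59*r^2 + 3.28*r - 0.03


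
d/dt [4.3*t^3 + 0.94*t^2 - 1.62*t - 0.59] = 12.9*t^2 + 1.88*t - 1.62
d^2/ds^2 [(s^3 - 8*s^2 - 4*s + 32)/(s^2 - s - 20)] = 18*(s^3 - 36*s^2 + 96*s - 272)/(s^6 - 3*s^5 - 57*s^4 + 119*s^3 + 1140*s^2 - 1200*s - 8000)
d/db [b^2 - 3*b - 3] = 2*b - 3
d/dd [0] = 0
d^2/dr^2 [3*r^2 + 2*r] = 6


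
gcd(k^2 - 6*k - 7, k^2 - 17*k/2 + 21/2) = k - 7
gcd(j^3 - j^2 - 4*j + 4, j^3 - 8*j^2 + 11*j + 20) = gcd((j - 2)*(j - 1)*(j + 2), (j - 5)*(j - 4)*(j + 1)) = 1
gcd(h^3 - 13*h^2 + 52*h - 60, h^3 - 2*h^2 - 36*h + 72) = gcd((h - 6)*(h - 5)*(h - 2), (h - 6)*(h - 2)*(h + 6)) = h^2 - 8*h + 12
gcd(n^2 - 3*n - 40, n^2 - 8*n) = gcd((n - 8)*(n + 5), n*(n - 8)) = n - 8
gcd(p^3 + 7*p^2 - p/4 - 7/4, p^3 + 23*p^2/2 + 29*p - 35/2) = p^2 + 13*p/2 - 7/2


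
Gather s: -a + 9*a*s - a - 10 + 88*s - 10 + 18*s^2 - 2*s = -2*a + 18*s^2 + s*(9*a + 86) - 20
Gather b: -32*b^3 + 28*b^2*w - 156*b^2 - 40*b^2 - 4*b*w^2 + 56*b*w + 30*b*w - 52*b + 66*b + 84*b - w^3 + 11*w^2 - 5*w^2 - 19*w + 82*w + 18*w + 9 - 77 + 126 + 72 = -32*b^3 + b^2*(28*w - 196) + b*(-4*w^2 + 86*w + 98) - w^3 + 6*w^2 + 81*w + 130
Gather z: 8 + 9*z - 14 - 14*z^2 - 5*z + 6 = -14*z^2 + 4*z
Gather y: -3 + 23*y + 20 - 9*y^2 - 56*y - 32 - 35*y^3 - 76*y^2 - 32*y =-35*y^3 - 85*y^2 - 65*y - 15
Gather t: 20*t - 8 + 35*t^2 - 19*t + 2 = 35*t^2 + t - 6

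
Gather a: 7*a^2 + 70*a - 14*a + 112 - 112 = 7*a^2 + 56*a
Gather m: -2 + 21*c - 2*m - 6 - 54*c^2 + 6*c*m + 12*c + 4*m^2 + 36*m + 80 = -54*c^2 + 33*c + 4*m^2 + m*(6*c + 34) + 72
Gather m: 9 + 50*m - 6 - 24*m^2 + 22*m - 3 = -24*m^2 + 72*m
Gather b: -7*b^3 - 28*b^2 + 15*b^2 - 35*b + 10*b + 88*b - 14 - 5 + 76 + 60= -7*b^3 - 13*b^2 + 63*b + 117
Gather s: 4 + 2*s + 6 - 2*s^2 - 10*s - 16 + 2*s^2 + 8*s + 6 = 0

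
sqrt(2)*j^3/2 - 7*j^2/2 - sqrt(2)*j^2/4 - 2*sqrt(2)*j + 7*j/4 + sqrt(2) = (j - 1/2)*(j - 4*sqrt(2))*(sqrt(2)*j/2 + 1/2)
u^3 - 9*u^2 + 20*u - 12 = (u - 6)*(u - 2)*(u - 1)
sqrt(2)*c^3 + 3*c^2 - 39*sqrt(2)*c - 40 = (c - 4*sqrt(2))*(c + 5*sqrt(2))*(sqrt(2)*c + 1)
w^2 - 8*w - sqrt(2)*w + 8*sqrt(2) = (w - 8)*(w - sqrt(2))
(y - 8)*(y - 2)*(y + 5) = y^3 - 5*y^2 - 34*y + 80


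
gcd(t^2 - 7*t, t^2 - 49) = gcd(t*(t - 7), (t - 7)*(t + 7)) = t - 7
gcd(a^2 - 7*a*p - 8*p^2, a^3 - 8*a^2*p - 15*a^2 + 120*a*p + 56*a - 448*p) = -a + 8*p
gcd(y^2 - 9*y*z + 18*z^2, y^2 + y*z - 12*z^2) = y - 3*z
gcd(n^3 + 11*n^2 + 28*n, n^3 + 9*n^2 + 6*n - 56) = n^2 + 11*n + 28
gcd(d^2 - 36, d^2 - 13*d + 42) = d - 6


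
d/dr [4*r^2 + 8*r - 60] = 8*r + 8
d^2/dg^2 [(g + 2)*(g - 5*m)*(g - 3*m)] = 6*g - 16*m + 4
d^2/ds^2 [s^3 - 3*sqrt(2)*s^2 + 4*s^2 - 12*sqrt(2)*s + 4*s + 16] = 6*s - 6*sqrt(2) + 8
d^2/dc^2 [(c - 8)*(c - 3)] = 2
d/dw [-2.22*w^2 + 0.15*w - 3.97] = 0.15 - 4.44*w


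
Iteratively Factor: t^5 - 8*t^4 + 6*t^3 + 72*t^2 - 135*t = (t)*(t^4 - 8*t^3 + 6*t^2 + 72*t - 135) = t*(t - 5)*(t^3 - 3*t^2 - 9*t + 27) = t*(t - 5)*(t - 3)*(t^2 - 9) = t*(t - 5)*(t - 3)^2*(t + 3)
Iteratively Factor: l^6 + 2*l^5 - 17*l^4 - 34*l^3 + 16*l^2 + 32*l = (l + 4)*(l^5 - 2*l^4 - 9*l^3 + 2*l^2 + 8*l) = (l + 2)*(l + 4)*(l^4 - 4*l^3 - l^2 + 4*l) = l*(l + 2)*(l + 4)*(l^3 - 4*l^2 - l + 4) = l*(l - 1)*(l + 2)*(l + 4)*(l^2 - 3*l - 4) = l*(l - 4)*(l - 1)*(l + 2)*(l + 4)*(l + 1)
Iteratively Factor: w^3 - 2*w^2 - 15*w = (w)*(w^2 - 2*w - 15) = w*(w - 5)*(w + 3)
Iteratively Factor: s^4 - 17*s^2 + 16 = (s - 4)*(s^3 + 4*s^2 - s - 4) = (s - 4)*(s + 4)*(s^2 - 1) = (s - 4)*(s - 1)*(s + 4)*(s + 1)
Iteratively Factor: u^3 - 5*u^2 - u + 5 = (u - 1)*(u^2 - 4*u - 5) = (u - 1)*(u + 1)*(u - 5)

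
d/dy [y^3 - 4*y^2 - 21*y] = 3*y^2 - 8*y - 21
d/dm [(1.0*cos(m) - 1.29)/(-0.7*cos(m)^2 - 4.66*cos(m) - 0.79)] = (-0.7*cos(m)^2 + 1.806*cos(m) + 6.8014)*sin(m)/(0.49*cos(m)^4 + 6.524*cos(m)^3 + 22.8216*cos(m)^2 + 7.3628*cos(m) + 0.6241)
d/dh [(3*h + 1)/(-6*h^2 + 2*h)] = (9*h^2 + 6*h - 1)/(2*h^2*(9*h^2 - 6*h + 1))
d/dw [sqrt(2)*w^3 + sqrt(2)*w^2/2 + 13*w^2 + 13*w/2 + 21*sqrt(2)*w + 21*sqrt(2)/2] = 3*sqrt(2)*w^2 + sqrt(2)*w + 26*w + 13/2 + 21*sqrt(2)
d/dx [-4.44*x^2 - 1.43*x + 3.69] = -8.88*x - 1.43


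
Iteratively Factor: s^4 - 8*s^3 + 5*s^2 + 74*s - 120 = (s + 3)*(s^3 - 11*s^2 + 38*s - 40) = (s - 5)*(s + 3)*(s^2 - 6*s + 8) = (s - 5)*(s - 2)*(s + 3)*(s - 4)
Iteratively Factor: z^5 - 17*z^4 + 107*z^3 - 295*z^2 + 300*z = (z - 4)*(z^4 - 13*z^3 + 55*z^2 - 75*z) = (z - 4)*(z - 3)*(z^3 - 10*z^2 + 25*z) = z*(z - 4)*(z - 3)*(z^2 - 10*z + 25) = z*(z - 5)*(z - 4)*(z - 3)*(z - 5)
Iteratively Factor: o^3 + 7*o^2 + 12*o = (o)*(o^2 + 7*o + 12) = o*(o + 3)*(o + 4)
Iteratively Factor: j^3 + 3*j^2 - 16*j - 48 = (j - 4)*(j^2 + 7*j + 12) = (j - 4)*(j + 3)*(j + 4)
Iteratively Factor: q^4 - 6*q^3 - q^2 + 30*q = (q - 3)*(q^3 - 3*q^2 - 10*q) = q*(q - 3)*(q^2 - 3*q - 10) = q*(q - 5)*(q - 3)*(q + 2)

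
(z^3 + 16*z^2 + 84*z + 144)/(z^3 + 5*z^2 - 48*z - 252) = (z + 4)/(z - 7)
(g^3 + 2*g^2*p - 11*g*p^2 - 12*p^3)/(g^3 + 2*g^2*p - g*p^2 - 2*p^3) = (-g^2 - g*p + 12*p^2)/(-g^2 - g*p + 2*p^2)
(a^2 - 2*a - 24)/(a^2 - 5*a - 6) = (a + 4)/(a + 1)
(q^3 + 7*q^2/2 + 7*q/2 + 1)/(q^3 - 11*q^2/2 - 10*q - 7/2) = (q + 2)/(q - 7)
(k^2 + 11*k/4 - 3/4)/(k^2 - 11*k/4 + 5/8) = 2*(k + 3)/(2*k - 5)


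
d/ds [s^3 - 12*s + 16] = 3*s^2 - 12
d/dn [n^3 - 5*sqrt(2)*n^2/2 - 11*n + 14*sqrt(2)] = 3*n^2 - 5*sqrt(2)*n - 11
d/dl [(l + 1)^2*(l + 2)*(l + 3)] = 4*l^3 + 21*l^2 + 34*l + 17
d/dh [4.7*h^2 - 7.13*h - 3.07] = 9.4*h - 7.13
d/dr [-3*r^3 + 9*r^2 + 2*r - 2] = -9*r^2 + 18*r + 2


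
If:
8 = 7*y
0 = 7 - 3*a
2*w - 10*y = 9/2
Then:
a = 7/3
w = 223/28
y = 8/7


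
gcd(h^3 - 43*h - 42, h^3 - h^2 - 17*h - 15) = h + 1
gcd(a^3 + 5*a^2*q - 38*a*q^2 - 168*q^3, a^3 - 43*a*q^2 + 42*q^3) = -a^2 - a*q + 42*q^2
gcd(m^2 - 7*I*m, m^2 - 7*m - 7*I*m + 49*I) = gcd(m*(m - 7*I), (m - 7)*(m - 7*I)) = m - 7*I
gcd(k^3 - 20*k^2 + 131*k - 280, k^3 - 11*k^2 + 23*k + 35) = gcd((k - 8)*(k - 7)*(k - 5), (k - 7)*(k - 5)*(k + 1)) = k^2 - 12*k + 35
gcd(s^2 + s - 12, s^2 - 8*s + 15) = s - 3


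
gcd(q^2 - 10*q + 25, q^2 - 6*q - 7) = 1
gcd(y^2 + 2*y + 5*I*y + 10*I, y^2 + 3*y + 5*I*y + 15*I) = y + 5*I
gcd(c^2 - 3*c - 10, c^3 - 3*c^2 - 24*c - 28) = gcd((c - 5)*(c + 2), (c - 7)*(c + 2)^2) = c + 2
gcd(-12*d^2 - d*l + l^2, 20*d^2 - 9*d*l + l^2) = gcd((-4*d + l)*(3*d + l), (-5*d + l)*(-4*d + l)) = 4*d - l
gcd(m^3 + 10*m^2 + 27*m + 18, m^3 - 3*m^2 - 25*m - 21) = m^2 + 4*m + 3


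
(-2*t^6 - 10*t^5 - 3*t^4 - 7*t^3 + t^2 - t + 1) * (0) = 0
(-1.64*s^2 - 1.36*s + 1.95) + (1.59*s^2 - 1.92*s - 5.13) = -0.0499999999999998*s^2 - 3.28*s - 3.18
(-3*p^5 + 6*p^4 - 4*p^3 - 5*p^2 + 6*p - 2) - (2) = -3*p^5 + 6*p^4 - 4*p^3 - 5*p^2 + 6*p - 4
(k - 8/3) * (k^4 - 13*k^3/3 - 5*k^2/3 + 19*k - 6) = k^5 - 7*k^4 + 89*k^3/9 + 211*k^2/9 - 170*k/3 + 16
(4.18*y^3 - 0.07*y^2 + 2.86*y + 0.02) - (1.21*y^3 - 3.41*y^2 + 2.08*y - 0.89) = 2.97*y^3 + 3.34*y^2 + 0.78*y + 0.91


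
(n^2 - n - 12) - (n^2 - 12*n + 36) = 11*n - 48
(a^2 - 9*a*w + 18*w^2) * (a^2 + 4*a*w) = a^4 - 5*a^3*w - 18*a^2*w^2 + 72*a*w^3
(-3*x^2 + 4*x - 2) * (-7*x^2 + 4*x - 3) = 21*x^4 - 40*x^3 + 39*x^2 - 20*x + 6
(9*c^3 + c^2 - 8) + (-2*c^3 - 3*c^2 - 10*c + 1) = 7*c^3 - 2*c^2 - 10*c - 7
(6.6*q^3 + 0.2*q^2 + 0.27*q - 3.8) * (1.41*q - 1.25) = 9.306*q^4 - 7.968*q^3 + 0.1307*q^2 - 5.6955*q + 4.75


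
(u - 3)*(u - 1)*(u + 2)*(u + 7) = u^4 + 5*u^3 - 19*u^2 - 29*u + 42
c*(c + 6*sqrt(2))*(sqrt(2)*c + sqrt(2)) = sqrt(2)*c^3 + sqrt(2)*c^2 + 12*c^2 + 12*c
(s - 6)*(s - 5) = s^2 - 11*s + 30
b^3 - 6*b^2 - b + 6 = (b - 6)*(b - 1)*(b + 1)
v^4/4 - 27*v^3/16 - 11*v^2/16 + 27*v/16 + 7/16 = (v/4 + 1/4)*(v - 7)*(v - 1)*(v + 1/4)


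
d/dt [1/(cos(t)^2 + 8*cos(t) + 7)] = 2*(cos(t) + 4)*sin(t)/(cos(t)^2 + 8*cos(t) + 7)^2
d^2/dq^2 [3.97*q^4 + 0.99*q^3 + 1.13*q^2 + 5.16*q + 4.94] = 47.64*q^2 + 5.94*q + 2.26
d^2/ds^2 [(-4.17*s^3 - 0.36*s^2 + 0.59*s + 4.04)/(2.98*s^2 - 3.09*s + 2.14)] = (-5.6843418860808e-14*s^5 + 5.6843418860808e-14*s^4 - 22.5963379999999*s^3 + 394.4829*s^2 - 360.363648*s + 30.126428)/(26.463592*s^6 - 82.321308*s^5 + 142.372182*s^4 - 147.736917*s^3 + 102.240426*s^2 - 42.452892*s + 9.800344)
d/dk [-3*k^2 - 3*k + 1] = -6*k - 3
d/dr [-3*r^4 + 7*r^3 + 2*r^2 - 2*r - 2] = -12*r^3 + 21*r^2 + 4*r - 2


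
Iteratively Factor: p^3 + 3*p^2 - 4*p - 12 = (p - 2)*(p^2 + 5*p + 6) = (p - 2)*(p + 3)*(p + 2)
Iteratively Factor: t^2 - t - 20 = (t - 5)*(t + 4)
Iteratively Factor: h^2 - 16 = (h - 4)*(h + 4)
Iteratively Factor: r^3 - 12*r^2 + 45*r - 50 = (r - 5)*(r^2 - 7*r + 10) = (r - 5)^2*(r - 2)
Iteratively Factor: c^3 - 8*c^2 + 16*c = (c - 4)*(c^2 - 4*c) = (c - 4)^2*(c)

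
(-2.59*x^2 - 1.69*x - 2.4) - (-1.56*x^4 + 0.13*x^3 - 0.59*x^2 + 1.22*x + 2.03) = 1.56*x^4 - 0.13*x^3 - 2.0*x^2 - 2.91*x - 4.43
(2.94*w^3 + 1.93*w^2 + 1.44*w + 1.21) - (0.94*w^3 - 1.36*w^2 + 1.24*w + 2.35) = 2.0*w^3 + 3.29*w^2 + 0.2*w - 1.14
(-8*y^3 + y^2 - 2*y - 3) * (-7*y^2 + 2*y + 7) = 56*y^5 - 23*y^4 - 40*y^3 + 24*y^2 - 20*y - 21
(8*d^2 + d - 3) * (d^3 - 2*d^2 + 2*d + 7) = 8*d^5 - 15*d^4 + 11*d^3 + 64*d^2 + d - 21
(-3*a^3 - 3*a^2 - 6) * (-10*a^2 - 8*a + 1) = 30*a^5 + 54*a^4 + 21*a^3 + 57*a^2 + 48*a - 6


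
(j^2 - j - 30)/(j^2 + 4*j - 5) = (j - 6)/(j - 1)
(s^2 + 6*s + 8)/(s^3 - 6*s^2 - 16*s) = (s + 4)/(s*(s - 8))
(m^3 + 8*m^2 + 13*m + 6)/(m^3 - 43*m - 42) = (m + 1)/(m - 7)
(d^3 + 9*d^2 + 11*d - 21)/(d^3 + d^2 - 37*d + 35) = (d + 3)/(d - 5)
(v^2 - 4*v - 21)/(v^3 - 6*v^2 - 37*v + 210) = (v + 3)/(v^2 + v - 30)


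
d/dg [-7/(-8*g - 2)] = -14/(4*g + 1)^2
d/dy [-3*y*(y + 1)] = -6*y - 3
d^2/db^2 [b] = 0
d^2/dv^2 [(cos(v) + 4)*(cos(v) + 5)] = -9*cos(v) - 2*cos(2*v)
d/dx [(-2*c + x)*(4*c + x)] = 2*c + 2*x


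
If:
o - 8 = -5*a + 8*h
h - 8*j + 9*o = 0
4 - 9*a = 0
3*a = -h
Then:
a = 4/9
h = -4/3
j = -17/3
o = -44/9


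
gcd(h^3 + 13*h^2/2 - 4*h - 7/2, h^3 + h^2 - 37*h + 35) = h^2 + 6*h - 7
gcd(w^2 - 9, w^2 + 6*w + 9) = w + 3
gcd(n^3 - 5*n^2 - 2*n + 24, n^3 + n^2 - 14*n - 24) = n^2 - 2*n - 8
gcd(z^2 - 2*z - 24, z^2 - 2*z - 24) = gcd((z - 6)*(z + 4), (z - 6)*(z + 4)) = z^2 - 2*z - 24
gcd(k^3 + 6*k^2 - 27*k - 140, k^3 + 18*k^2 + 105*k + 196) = k^2 + 11*k + 28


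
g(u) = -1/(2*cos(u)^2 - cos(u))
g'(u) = -(4*sin(u)*cos(u) - sin(u))/(2*cos(u)^2 - cos(u))^2 = (sin(u)/cos(u)^2 - 4*tan(u))/(2*cos(u) - 1)^2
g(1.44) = 10.37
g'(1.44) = 51.03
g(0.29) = -1.14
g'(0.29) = -1.05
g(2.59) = -0.43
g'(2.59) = 0.44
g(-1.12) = 17.84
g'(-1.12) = 212.84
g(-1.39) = 8.68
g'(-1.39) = -20.83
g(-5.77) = -1.55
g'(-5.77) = -2.92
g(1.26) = 8.42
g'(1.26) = -15.07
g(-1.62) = -18.51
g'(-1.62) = -409.57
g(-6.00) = -1.13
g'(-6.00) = -1.02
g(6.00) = -1.13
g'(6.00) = 1.02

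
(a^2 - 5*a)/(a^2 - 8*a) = (a - 5)/(a - 8)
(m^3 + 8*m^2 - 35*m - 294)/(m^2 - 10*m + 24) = (m^2 + 14*m + 49)/(m - 4)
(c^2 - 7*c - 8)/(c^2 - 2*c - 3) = (c - 8)/(c - 3)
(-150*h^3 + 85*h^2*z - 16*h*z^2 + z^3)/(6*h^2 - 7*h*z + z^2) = (25*h^2 - 10*h*z + z^2)/(-h + z)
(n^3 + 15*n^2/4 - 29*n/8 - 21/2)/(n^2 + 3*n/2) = n + 9/4 - 7/n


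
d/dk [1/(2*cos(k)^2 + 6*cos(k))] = (2*cos(k) + 3)*sin(k)/(2*(cos(k) + 3)^2*cos(k)^2)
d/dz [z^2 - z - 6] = 2*z - 1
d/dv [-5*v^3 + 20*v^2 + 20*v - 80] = -15*v^2 + 40*v + 20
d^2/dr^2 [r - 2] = 0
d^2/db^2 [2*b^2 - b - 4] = 4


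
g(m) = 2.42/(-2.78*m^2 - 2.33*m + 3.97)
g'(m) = 2.42*(5.56*m + 2.33)/(-2.78*m^2 - 2.33*m + 3.97)^2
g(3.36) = -0.07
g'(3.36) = 0.04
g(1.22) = -0.80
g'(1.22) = 2.43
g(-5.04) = -0.04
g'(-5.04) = -0.02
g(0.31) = 0.81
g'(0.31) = 1.10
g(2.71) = -0.11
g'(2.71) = 0.08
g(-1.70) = -23.45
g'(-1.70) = -1618.30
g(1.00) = -2.12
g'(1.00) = 14.69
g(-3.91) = -0.08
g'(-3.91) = -0.05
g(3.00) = -0.09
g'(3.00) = 0.06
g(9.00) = -0.01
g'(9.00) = 0.00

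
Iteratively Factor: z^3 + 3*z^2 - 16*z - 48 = (z + 4)*(z^2 - z - 12) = (z + 3)*(z + 4)*(z - 4)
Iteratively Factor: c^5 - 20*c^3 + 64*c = (c - 4)*(c^4 + 4*c^3 - 4*c^2 - 16*c) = (c - 4)*(c + 4)*(c^3 - 4*c) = (c - 4)*(c - 2)*(c + 4)*(c^2 + 2*c) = (c - 4)*(c - 2)*(c + 2)*(c + 4)*(c)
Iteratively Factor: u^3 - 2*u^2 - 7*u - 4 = (u - 4)*(u^2 + 2*u + 1) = (u - 4)*(u + 1)*(u + 1)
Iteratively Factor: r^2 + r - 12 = (r - 3)*(r + 4)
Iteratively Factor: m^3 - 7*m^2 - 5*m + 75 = (m + 3)*(m^2 - 10*m + 25) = (m - 5)*(m + 3)*(m - 5)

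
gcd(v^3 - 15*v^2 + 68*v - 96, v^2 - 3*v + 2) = 1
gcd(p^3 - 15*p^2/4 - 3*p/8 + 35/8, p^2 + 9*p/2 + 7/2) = p + 1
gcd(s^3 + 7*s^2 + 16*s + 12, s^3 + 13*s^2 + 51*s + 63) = s + 3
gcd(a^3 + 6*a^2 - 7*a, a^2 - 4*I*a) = a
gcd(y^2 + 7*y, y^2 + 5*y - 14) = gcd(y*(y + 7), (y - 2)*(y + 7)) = y + 7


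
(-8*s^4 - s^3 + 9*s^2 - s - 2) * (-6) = 48*s^4 + 6*s^3 - 54*s^2 + 6*s + 12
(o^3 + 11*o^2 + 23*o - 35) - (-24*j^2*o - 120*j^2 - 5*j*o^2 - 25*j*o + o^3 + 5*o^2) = 24*j^2*o + 120*j^2 + 5*j*o^2 + 25*j*o + 6*o^2 + 23*o - 35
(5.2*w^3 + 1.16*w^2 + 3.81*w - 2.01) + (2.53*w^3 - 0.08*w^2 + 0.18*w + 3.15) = 7.73*w^3 + 1.08*w^2 + 3.99*w + 1.14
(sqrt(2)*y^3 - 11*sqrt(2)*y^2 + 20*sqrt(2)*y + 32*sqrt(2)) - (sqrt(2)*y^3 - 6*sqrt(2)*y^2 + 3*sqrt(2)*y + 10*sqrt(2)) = -5*sqrt(2)*y^2 + 17*sqrt(2)*y + 22*sqrt(2)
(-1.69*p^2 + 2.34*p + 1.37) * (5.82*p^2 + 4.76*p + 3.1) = -9.8358*p^4 + 5.5744*p^3 + 13.8728*p^2 + 13.7752*p + 4.247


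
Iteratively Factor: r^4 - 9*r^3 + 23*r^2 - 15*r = (r - 5)*(r^3 - 4*r^2 + 3*r) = r*(r - 5)*(r^2 - 4*r + 3) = r*(r - 5)*(r - 1)*(r - 3)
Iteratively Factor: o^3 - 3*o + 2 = (o + 2)*(o^2 - 2*o + 1) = (o - 1)*(o + 2)*(o - 1)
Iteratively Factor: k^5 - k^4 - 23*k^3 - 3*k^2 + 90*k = (k + 3)*(k^4 - 4*k^3 - 11*k^2 + 30*k) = (k - 2)*(k + 3)*(k^3 - 2*k^2 - 15*k) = k*(k - 2)*(k + 3)*(k^2 - 2*k - 15) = k*(k - 5)*(k - 2)*(k + 3)*(k + 3)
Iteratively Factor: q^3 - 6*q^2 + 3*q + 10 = (q + 1)*(q^2 - 7*q + 10) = (q - 5)*(q + 1)*(q - 2)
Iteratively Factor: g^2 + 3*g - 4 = (g + 4)*(g - 1)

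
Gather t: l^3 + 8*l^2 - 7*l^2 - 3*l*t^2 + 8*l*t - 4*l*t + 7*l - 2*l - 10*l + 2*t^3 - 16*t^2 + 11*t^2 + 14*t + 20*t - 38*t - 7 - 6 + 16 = l^3 + l^2 - 5*l + 2*t^3 + t^2*(-3*l - 5) + t*(4*l - 4) + 3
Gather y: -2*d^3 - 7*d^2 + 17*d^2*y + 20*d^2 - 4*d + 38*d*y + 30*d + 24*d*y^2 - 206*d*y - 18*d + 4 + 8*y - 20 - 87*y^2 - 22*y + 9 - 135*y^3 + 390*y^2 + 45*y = -2*d^3 + 13*d^2 + 8*d - 135*y^3 + y^2*(24*d + 303) + y*(17*d^2 - 168*d + 31) - 7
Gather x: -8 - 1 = -9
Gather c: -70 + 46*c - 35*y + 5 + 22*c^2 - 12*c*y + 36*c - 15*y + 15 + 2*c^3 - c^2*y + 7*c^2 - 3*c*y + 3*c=2*c^3 + c^2*(29 - y) + c*(85 - 15*y) - 50*y - 50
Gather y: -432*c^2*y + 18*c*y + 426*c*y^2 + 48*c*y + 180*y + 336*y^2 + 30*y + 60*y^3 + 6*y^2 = 60*y^3 + y^2*(426*c + 342) + y*(-432*c^2 + 66*c + 210)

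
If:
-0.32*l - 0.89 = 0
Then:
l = -2.78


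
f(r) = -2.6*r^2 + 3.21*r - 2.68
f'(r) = 3.21 - 5.2*r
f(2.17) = -7.96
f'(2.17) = -8.07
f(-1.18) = -10.09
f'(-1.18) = 9.35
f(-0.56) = -5.29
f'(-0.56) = 6.12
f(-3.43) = -44.28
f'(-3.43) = 21.05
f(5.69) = -68.59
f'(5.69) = -26.38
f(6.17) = -81.85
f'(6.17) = -28.87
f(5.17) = -55.58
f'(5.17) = -23.67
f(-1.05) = -8.92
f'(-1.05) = 8.67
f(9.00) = -184.39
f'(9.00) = -43.59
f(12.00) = -338.56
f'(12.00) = -59.19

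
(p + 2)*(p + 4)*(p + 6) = p^3 + 12*p^2 + 44*p + 48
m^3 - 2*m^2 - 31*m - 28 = (m - 7)*(m + 1)*(m + 4)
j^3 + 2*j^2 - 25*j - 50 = (j - 5)*(j + 2)*(j + 5)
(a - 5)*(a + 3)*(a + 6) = a^3 + 4*a^2 - 27*a - 90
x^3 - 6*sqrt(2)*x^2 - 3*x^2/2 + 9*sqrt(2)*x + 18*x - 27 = (x - 3/2)*(x - 3*sqrt(2))^2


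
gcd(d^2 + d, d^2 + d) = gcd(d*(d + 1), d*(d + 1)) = d^2 + d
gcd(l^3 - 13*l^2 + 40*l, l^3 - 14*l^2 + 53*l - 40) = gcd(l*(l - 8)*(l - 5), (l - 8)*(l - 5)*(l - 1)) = l^2 - 13*l + 40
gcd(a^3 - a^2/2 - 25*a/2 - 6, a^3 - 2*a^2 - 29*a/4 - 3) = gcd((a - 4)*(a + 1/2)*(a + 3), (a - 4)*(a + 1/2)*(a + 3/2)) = a^2 - 7*a/2 - 2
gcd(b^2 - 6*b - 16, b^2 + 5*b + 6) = b + 2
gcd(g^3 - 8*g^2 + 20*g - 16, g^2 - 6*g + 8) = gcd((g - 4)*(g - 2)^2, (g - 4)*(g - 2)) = g^2 - 6*g + 8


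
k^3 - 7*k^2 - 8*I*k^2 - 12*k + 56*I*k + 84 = (k - 7)*(k - 6*I)*(k - 2*I)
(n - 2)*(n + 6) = n^2 + 4*n - 12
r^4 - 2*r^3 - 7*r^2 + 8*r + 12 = (r - 3)*(r - 2)*(r + 1)*(r + 2)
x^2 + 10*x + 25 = (x + 5)^2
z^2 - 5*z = z*(z - 5)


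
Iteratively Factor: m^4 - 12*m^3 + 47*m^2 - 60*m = (m)*(m^3 - 12*m^2 + 47*m - 60) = m*(m - 3)*(m^2 - 9*m + 20) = m*(m - 5)*(m - 3)*(m - 4)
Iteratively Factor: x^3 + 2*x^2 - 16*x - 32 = (x - 4)*(x^2 + 6*x + 8) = (x - 4)*(x + 2)*(x + 4)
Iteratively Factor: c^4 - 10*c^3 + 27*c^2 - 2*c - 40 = (c - 5)*(c^3 - 5*c^2 + 2*c + 8) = (c - 5)*(c - 2)*(c^2 - 3*c - 4) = (c - 5)*(c - 4)*(c - 2)*(c + 1)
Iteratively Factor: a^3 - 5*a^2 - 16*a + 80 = (a - 5)*(a^2 - 16) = (a - 5)*(a - 4)*(a + 4)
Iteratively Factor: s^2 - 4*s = (s)*(s - 4)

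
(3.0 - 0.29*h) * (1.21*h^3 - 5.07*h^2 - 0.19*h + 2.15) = -0.3509*h^4 + 5.1003*h^3 - 15.1549*h^2 - 1.1935*h + 6.45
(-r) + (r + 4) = 4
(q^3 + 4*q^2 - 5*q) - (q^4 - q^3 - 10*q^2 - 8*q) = -q^4 + 2*q^3 + 14*q^2 + 3*q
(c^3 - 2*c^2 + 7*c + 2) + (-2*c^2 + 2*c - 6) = c^3 - 4*c^2 + 9*c - 4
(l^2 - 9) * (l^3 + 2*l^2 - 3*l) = l^5 + 2*l^4 - 12*l^3 - 18*l^2 + 27*l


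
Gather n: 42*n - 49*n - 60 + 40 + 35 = 15 - 7*n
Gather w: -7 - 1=-8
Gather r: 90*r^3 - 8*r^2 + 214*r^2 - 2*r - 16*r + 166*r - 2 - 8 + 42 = 90*r^3 + 206*r^2 + 148*r + 32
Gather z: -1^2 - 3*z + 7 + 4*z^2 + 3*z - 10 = 4*z^2 - 4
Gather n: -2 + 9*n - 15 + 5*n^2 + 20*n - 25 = 5*n^2 + 29*n - 42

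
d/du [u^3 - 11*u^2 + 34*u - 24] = 3*u^2 - 22*u + 34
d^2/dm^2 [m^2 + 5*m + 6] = 2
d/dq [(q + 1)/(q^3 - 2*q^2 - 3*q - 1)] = (q^3 - 2*q^2 - 3*q + (q + 1)*(-3*q^2 + 4*q + 3) - 1)/(-q^3 + 2*q^2 + 3*q + 1)^2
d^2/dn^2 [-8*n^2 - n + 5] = -16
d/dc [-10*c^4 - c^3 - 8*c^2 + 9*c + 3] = -40*c^3 - 3*c^2 - 16*c + 9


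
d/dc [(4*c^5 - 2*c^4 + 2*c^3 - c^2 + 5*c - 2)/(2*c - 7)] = (32*c^5 - 152*c^4 + 64*c^3 - 44*c^2 + 14*c - 31)/(4*c^2 - 28*c + 49)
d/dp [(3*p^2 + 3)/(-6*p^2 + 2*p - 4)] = 3*(p^2 + 2*p - 1)/(2*(9*p^4 - 6*p^3 + 13*p^2 - 4*p + 4))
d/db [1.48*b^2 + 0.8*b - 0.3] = 2.96*b + 0.8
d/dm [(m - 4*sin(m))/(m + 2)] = (-m + (1 - 4*cos(m))*(m + 2) + 4*sin(m))/(m + 2)^2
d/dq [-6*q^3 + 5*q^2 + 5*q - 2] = -18*q^2 + 10*q + 5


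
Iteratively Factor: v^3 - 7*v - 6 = (v + 2)*(v^2 - 2*v - 3) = (v - 3)*(v + 2)*(v + 1)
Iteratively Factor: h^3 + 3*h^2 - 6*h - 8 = (h + 4)*(h^2 - h - 2) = (h + 1)*(h + 4)*(h - 2)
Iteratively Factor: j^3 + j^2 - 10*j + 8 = (j + 4)*(j^2 - 3*j + 2) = (j - 2)*(j + 4)*(j - 1)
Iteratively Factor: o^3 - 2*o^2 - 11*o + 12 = (o + 3)*(o^2 - 5*o + 4) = (o - 4)*(o + 3)*(o - 1)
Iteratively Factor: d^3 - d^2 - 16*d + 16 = (d - 4)*(d^2 + 3*d - 4) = (d - 4)*(d - 1)*(d + 4)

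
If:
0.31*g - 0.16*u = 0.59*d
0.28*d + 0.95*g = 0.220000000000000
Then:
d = 0.105360729182759 - 0.234821566507029*u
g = 0.0692105669704928*u + 0.200525258767187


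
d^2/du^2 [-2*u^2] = -4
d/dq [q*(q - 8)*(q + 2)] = 3*q^2 - 12*q - 16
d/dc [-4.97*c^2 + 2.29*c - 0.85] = 2.29 - 9.94*c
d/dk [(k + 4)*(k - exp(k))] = k + (1 - exp(k))*(k + 4) - exp(k)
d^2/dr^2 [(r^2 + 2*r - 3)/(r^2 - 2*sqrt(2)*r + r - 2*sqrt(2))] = 2*((2*r - 2*sqrt(2) + 1)^2*(r^2 + 2*r - 3) + (-r^2 - 2*r - 2*(r + 1)*(2*r - 2*sqrt(2) + 1) + 3)*(r^2 - 2*sqrt(2)*r + r - 2*sqrt(2)) + (r^2 - 2*sqrt(2)*r + r - 2*sqrt(2))^2)/(r^2 - 2*sqrt(2)*r + r - 2*sqrt(2))^3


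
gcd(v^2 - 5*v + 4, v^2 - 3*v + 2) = v - 1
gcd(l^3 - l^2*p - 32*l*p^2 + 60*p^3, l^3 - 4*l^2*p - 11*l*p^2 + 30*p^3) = l^2 - 7*l*p + 10*p^2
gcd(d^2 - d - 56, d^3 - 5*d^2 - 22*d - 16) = d - 8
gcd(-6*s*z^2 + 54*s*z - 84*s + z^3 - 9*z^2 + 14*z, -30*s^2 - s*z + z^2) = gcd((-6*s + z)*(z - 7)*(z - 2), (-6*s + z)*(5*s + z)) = -6*s + z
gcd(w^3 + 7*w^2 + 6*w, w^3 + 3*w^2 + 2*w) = w^2 + w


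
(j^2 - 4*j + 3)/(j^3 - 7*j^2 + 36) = (j - 1)/(j^2 - 4*j - 12)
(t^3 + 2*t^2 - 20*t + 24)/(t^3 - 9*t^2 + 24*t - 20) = (t + 6)/(t - 5)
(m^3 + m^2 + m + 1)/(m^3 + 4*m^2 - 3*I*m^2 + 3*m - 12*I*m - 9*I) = (m^2 + 1)/(m^2 + 3*m*(1 - I) - 9*I)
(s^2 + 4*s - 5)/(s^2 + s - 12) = (s^2 + 4*s - 5)/(s^2 + s - 12)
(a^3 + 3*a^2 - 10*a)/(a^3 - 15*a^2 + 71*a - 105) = a*(a^2 + 3*a - 10)/(a^3 - 15*a^2 + 71*a - 105)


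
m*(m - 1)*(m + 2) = m^3 + m^2 - 2*m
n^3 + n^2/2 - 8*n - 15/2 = (n - 3)*(n + 1)*(n + 5/2)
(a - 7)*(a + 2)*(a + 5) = a^3 - 39*a - 70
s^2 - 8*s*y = s*(s - 8*y)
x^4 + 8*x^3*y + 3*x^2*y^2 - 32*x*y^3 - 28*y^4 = (x - 2*y)*(x + y)*(x + 2*y)*(x + 7*y)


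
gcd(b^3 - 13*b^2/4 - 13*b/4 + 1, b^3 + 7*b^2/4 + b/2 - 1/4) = b^2 + 3*b/4 - 1/4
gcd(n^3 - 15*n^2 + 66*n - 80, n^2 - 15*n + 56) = n - 8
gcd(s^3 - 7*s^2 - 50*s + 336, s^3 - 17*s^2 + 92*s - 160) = s - 8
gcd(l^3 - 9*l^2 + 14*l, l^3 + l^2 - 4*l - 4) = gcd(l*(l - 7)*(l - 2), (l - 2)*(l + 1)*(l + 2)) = l - 2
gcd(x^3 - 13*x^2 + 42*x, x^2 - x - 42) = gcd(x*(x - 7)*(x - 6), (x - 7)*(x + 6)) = x - 7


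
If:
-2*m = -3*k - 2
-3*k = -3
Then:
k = 1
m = 5/2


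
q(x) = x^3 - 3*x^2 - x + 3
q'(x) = 3*x^2 - 6*x - 1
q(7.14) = 206.92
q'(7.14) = 109.10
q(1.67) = -2.38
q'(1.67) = -2.65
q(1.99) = -2.99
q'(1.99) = -1.06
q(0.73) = 1.06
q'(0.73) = -3.78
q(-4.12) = -113.74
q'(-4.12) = 74.64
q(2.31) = -2.99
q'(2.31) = 1.15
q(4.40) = 25.70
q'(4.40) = 30.68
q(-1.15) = -1.34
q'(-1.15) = 9.87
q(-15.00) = -4032.00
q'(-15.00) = 764.00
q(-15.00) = -4032.00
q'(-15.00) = 764.00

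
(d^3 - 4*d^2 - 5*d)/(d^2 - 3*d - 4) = d*(d - 5)/(d - 4)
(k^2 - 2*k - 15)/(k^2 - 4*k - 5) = (k + 3)/(k + 1)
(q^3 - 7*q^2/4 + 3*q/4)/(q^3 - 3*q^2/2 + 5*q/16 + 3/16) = 4*q/(4*q + 1)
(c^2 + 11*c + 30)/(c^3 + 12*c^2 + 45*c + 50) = (c + 6)/(c^2 + 7*c + 10)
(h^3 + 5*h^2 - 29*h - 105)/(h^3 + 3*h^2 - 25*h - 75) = (h + 7)/(h + 5)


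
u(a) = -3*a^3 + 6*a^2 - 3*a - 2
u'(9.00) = -624.00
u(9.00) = -1730.00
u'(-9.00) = -840.00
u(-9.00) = 2698.00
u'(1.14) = -1.02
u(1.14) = -2.07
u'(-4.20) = -212.16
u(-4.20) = 338.70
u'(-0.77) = -17.58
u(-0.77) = 5.24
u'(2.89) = -43.49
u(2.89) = -32.97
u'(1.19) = -1.46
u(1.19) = -2.13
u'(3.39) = -65.75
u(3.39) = -60.09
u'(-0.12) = -4.57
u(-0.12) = -1.55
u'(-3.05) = -123.32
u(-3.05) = 148.08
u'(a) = -9*a^2 + 12*a - 3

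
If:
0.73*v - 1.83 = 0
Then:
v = 2.51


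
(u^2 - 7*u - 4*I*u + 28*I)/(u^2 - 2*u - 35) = (u - 4*I)/(u + 5)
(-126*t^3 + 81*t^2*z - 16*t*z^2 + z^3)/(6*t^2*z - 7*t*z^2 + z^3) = (21*t^2 - 10*t*z + z^2)/(z*(-t + z))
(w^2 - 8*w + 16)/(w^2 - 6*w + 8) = (w - 4)/(w - 2)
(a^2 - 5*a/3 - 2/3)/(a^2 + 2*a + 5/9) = 3*(a - 2)/(3*a + 5)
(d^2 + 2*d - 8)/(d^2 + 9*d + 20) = (d - 2)/(d + 5)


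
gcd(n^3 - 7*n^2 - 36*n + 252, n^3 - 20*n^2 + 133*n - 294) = n^2 - 13*n + 42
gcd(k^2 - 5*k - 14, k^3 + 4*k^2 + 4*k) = k + 2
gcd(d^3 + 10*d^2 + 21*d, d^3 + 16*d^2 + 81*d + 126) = d^2 + 10*d + 21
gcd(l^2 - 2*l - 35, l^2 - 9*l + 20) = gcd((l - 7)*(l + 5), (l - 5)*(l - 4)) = 1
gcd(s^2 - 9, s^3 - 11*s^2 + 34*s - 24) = 1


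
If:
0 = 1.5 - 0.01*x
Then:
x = 150.00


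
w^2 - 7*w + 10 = (w - 5)*(w - 2)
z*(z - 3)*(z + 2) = z^3 - z^2 - 6*z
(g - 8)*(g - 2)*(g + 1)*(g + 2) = g^4 - 7*g^3 - 12*g^2 + 28*g + 32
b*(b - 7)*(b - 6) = b^3 - 13*b^2 + 42*b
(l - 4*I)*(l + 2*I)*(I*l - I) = I*l^3 + 2*l^2 - I*l^2 - 2*l + 8*I*l - 8*I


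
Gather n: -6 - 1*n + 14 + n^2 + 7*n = n^2 + 6*n + 8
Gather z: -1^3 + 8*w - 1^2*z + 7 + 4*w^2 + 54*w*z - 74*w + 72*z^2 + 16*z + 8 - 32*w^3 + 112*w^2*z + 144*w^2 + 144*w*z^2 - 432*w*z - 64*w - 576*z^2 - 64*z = -32*w^3 + 148*w^2 - 130*w + z^2*(144*w - 504) + z*(112*w^2 - 378*w - 49) + 14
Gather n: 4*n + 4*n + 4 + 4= 8*n + 8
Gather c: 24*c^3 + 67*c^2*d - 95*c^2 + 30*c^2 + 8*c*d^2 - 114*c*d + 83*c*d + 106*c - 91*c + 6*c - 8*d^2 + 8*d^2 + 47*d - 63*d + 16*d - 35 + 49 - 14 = 24*c^3 + c^2*(67*d - 65) + c*(8*d^2 - 31*d + 21)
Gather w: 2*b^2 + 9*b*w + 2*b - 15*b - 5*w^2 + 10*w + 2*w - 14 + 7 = 2*b^2 - 13*b - 5*w^2 + w*(9*b + 12) - 7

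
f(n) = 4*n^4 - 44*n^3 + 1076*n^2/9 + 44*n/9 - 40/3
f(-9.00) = 67946.67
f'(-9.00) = -24503.11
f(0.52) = 15.64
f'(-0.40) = -112.90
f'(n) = 16*n^3 - 132*n^2 + 2152*n/9 + 44/9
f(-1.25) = 263.06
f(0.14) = -10.42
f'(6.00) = 143.56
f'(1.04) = 128.79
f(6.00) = 0.00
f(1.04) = 76.25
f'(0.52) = 95.78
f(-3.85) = 5129.71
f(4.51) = 59.08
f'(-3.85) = -3785.32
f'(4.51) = -133.87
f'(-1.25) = -531.50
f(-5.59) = 15286.78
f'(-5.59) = -8251.32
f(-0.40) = 6.76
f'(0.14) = 35.82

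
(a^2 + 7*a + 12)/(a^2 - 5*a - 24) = (a + 4)/(a - 8)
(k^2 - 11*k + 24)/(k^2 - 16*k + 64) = (k - 3)/(k - 8)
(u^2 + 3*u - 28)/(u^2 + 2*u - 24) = (u + 7)/(u + 6)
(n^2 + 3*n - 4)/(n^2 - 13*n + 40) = (n^2 + 3*n - 4)/(n^2 - 13*n + 40)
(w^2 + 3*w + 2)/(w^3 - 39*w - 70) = (w + 1)/(w^2 - 2*w - 35)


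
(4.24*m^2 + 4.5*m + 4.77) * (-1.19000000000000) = -5.0456*m^2 - 5.355*m - 5.6763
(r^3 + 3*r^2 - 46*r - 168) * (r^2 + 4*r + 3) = r^5 + 7*r^4 - 31*r^3 - 343*r^2 - 810*r - 504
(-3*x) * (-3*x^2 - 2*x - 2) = 9*x^3 + 6*x^2 + 6*x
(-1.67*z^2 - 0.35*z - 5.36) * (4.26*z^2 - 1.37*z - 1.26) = -7.1142*z^4 + 0.7969*z^3 - 20.2499*z^2 + 7.7842*z + 6.7536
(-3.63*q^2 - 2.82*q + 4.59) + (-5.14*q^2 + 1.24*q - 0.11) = -8.77*q^2 - 1.58*q + 4.48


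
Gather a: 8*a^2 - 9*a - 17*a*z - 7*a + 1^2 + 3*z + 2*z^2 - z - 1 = 8*a^2 + a*(-17*z - 16) + 2*z^2 + 2*z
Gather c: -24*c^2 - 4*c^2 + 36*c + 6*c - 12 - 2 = -28*c^2 + 42*c - 14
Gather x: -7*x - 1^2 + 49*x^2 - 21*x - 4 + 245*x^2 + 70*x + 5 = 294*x^2 + 42*x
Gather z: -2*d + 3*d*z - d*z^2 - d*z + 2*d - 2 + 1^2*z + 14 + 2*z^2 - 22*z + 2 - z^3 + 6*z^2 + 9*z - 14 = -z^3 + z^2*(8 - d) + z*(2*d - 12)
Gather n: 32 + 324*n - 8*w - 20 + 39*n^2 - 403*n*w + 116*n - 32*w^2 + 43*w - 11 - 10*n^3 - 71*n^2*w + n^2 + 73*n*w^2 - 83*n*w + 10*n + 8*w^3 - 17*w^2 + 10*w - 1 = -10*n^3 + n^2*(40 - 71*w) + n*(73*w^2 - 486*w + 450) + 8*w^3 - 49*w^2 + 45*w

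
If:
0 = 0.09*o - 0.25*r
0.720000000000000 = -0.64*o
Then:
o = -1.12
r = -0.40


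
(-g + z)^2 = g^2 - 2*g*z + z^2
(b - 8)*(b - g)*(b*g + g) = b^3*g - b^2*g^2 - 7*b^2*g + 7*b*g^2 - 8*b*g + 8*g^2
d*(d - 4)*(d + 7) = d^3 + 3*d^2 - 28*d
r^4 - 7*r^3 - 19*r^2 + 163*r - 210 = (r - 7)*(r - 3)*(r - 2)*(r + 5)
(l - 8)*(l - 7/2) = l^2 - 23*l/2 + 28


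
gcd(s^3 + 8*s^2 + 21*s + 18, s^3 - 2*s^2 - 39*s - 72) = s^2 + 6*s + 9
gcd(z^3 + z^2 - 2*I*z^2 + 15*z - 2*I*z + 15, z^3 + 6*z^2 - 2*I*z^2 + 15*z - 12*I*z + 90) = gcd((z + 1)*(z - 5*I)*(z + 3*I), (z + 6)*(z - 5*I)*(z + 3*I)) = z^2 - 2*I*z + 15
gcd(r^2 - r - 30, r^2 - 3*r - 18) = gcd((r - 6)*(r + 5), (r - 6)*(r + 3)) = r - 6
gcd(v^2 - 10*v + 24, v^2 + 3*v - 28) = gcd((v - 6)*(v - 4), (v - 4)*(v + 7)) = v - 4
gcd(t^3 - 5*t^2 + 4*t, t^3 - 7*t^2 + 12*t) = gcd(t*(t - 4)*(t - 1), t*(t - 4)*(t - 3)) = t^2 - 4*t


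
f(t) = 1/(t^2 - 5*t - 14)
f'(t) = (5 - 2*t)/(t^2 - 5*t - 14)^2 = (5 - 2*t)/(-t^2 + 5*t + 14)^2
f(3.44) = -0.05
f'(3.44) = -0.01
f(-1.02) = -0.13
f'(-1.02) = 0.11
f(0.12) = -0.07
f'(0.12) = 0.02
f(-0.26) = -0.08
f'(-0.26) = 0.03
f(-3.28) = 0.08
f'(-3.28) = 0.07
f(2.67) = -0.05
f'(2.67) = -0.00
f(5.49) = -0.09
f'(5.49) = -0.05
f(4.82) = -0.07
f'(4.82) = -0.02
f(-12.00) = 0.01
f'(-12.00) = 0.00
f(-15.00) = 0.00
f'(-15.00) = 0.00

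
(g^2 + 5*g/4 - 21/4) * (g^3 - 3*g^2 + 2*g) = g^5 - 7*g^4/4 - 7*g^3 + 73*g^2/4 - 21*g/2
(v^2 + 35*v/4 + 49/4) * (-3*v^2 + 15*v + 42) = -3*v^4 - 45*v^3/4 + 273*v^2/2 + 2205*v/4 + 1029/2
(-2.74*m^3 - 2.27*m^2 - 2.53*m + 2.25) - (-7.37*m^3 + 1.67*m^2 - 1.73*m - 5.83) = 4.63*m^3 - 3.94*m^2 - 0.8*m + 8.08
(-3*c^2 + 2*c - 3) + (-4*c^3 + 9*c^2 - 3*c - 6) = -4*c^3 + 6*c^2 - c - 9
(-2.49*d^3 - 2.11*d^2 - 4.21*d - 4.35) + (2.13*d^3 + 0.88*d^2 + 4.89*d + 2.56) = -0.36*d^3 - 1.23*d^2 + 0.68*d - 1.79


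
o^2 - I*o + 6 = (o - 3*I)*(o + 2*I)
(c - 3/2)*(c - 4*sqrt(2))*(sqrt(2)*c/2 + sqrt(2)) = sqrt(2)*c^3/2 - 4*c^2 + sqrt(2)*c^2/4 - 3*sqrt(2)*c/2 - 2*c + 12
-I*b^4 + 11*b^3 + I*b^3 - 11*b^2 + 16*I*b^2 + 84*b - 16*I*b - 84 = (b - 2*I)*(b + 6*I)*(b + 7*I)*(-I*b + I)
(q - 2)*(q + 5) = q^2 + 3*q - 10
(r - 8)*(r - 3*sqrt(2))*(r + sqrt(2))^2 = r^4 - 8*r^3 - sqrt(2)*r^3 - 10*r^2 + 8*sqrt(2)*r^2 - 6*sqrt(2)*r + 80*r + 48*sqrt(2)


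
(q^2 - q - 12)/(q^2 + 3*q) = (q - 4)/q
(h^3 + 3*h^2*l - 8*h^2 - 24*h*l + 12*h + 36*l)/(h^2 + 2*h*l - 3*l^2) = (h^2 - 8*h + 12)/(h - l)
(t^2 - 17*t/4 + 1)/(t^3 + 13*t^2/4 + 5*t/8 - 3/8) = 2*(t - 4)/(2*t^2 + 7*t + 3)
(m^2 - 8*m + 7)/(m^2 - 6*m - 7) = (m - 1)/(m + 1)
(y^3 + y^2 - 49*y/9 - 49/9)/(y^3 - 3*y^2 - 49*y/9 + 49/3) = (y + 1)/(y - 3)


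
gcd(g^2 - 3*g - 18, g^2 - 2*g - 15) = g + 3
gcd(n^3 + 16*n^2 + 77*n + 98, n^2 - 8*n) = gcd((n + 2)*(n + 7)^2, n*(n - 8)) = 1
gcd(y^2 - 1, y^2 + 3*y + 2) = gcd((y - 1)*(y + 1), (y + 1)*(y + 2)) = y + 1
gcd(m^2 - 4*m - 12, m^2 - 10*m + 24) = m - 6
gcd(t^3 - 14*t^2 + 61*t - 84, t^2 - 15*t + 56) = t - 7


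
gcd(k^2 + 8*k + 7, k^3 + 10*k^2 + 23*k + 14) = k^2 + 8*k + 7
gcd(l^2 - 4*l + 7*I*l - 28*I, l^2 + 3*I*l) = 1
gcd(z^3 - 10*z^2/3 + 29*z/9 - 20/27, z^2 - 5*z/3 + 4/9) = z^2 - 5*z/3 + 4/9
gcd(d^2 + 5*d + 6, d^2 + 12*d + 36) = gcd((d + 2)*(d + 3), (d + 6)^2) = 1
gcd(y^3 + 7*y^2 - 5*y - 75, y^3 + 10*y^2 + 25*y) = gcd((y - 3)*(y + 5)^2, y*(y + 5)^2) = y^2 + 10*y + 25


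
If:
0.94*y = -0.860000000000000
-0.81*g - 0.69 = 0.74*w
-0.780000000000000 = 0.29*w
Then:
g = 1.61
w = -2.69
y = -0.91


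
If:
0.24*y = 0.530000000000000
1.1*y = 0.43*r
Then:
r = 5.65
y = 2.21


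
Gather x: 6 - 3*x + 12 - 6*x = 18 - 9*x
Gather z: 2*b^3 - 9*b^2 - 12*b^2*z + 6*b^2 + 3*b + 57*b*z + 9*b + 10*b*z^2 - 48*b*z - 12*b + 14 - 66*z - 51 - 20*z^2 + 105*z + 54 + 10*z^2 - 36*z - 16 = 2*b^3 - 3*b^2 + z^2*(10*b - 10) + z*(-12*b^2 + 9*b + 3) + 1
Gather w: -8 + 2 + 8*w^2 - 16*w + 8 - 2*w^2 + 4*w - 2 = 6*w^2 - 12*w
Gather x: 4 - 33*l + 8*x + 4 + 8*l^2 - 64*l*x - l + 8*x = 8*l^2 - 34*l + x*(16 - 64*l) + 8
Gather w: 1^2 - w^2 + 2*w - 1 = -w^2 + 2*w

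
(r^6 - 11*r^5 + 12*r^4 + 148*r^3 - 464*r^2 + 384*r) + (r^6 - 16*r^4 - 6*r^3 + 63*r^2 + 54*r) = 2*r^6 - 11*r^5 - 4*r^4 + 142*r^3 - 401*r^2 + 438*r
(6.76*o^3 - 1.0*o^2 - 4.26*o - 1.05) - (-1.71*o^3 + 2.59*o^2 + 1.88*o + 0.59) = 8.47*o^3 - 3.59*o^2 - 6.14*o - 1.64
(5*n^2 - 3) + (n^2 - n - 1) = 6*n^2 - n - 4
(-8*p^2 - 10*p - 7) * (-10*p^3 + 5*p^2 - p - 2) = 80*p^5 + 60*p^4 + 28*p^3 - 9*p^2 + 27*p + 14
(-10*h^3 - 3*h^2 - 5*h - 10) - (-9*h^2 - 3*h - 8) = -10*h^3 + 6*h^2 - 2*h - 2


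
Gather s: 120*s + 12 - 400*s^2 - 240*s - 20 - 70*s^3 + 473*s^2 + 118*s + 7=-70*s^3 + 73*s^2 - 2*s - 1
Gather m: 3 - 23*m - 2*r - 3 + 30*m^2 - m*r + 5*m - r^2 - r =30*m^2 + m*(-r - 18) - r^2 - 3*r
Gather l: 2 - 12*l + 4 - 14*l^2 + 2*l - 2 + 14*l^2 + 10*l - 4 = 0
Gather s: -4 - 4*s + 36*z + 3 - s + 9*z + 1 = -5*s + 45*z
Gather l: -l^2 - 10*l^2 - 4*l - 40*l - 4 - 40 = -11*l^2 - 44*l - 44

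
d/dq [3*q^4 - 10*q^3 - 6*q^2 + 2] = 6*q*(2*q^2 - 5*q - 2)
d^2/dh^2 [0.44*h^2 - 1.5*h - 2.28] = 0.880000000000000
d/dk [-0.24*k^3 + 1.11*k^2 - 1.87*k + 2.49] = -0.72*k^2 + 2.22*k - 1.87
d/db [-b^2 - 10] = -2*b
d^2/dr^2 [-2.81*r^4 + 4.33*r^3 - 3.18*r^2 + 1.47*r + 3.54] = -33.72*r^2 + 25.98*r - 6.36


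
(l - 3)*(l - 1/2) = l^2 - 7*l/2 + 3/2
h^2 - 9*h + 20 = (h - 5)*(h - 4)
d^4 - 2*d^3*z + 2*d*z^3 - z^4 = (d - z)^3*(d + z)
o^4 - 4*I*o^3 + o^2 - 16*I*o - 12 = (o - 3*I)*(o - 2*I)*(o - I)*(o + 2*I)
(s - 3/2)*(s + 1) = s^2 - s/2 - 3/2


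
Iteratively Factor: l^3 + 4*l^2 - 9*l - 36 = (l + 4)*(l^2 - 9) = (l + 3)*(l + 4)*(l - 3)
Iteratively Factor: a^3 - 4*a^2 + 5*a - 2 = (a - 2)*(a^2 - 2*a + 1) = (a - 2)*(a - 1)*(a - 1)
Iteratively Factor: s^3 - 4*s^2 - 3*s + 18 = (s - 3)*(s^2 - s - 6) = (s - 3)^2*(s + 2)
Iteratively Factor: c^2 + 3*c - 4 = (c - 1)*(c + 4)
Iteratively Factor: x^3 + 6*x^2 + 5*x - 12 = (x - 1)*(x^2 + 7*x + 12) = (x - 1)*(x + 3)*(x + 4)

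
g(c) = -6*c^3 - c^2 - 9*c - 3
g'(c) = -18*c^2 - 2*c - 9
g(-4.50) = 564.00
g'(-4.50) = -364.50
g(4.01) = -442.06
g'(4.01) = -306.46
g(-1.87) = 49.57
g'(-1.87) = -68.20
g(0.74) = -12.64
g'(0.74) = -20.34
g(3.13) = -224.95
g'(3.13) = -191.60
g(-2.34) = 89.46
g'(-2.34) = -102.88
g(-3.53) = 280.23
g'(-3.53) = -226.24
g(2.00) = -73.00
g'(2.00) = -85.00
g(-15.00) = 20157.00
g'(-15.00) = -4029.00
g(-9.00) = 4371.00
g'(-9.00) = -1449.00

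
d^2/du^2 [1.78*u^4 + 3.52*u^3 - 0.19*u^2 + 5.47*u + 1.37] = 21.36*u^2 + 21.12*u - 0.38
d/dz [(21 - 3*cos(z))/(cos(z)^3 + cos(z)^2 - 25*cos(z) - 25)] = 3*(25*cos(z)/2 + 10*cos(2*z) - cos(3*z)/2 - 190)*sin(z)/(cos(z)^3 + cos(z)^2 - 25*cos(z) - 25)^2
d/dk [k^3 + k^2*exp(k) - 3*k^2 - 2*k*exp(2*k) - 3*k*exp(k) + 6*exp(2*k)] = k^2*exp(k) + 3*k^2 - 4*k*exp(2*k) - k*exp(k) - 6*k + 10*exp(2*k) - 3*exp(k)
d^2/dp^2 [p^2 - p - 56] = 2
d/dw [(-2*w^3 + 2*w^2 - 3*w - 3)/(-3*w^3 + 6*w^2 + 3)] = (-2*w^4 - 6*w^3 - 9*w^2 + 16*w - 3)/(3*(w^6 - 4*w^5 + 4*w^4 - 2*w^3 + 4*w^2 + 1))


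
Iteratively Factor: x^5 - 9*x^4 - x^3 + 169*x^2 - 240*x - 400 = (x + 1)*(x^4 - 10*x^3 + 9*x^2 + 160*x - 400) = (x - 5)*(x + 1)*(x^3 - 5*x^2 - 16*x + 80) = (x - 5)*(x + 1)*(x + 4)*(x^2 - 9*x + 20) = (x - 5)^2*(x + 1)*(x + 4)*(x - 4)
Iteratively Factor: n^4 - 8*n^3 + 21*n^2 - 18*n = (n - 3)*(n^3 - 5*n^2 + 6*n) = (n - 3)*(n - 2)*(n^2 - 3*n) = (n - 3)^2*(n - 2)*(n)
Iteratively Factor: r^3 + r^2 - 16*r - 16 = (r + 1)*(r^2 - 16) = (r + 1)*(r + 4)*(r - 4)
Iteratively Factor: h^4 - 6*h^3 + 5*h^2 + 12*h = (h - 3)*(h^3 - 3*h^2 - 4*h) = h*(h - 3)*(h^2 - 3*h - 4) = h*(h - 4)*(h - 3)*(h + 1)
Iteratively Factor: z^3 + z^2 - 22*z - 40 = (z - 5)*(z^2 + 6*z + 8) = (z - 5)*(z + 4)*(z + 2)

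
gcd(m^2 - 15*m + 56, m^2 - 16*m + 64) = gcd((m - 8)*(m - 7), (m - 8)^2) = m - 8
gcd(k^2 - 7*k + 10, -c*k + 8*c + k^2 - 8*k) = 1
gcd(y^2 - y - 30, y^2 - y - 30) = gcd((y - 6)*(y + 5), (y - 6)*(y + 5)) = y^2 - y - 30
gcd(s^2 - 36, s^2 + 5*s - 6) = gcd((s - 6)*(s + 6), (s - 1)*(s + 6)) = s + 6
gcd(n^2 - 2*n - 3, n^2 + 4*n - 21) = n - 3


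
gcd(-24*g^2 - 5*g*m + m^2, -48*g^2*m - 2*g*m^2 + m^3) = 8*g - m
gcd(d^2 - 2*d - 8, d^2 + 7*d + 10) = d + 2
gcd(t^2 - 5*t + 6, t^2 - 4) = t - 2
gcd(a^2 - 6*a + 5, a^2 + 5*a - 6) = a - 1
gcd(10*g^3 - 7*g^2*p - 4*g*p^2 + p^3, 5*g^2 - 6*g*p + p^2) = 5*g^2 - 6*g*p + p^2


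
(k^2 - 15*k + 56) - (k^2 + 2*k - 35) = 91 - 17*k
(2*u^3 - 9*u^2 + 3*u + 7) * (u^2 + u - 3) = 2*u^5 - 7*u^4 - 12*u^3 + 37*u^2 - 2*u - 21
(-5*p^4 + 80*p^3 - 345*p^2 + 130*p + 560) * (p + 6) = -5*p^5 + 50*p^4 + 135*p^3 - 1940*p^2 + 1340*p + 3360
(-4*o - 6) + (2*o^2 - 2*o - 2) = 2*o^2 - 6*o - 8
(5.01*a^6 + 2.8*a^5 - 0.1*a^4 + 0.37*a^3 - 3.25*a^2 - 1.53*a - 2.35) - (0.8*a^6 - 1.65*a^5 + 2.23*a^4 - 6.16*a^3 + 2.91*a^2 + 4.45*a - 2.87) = 4.21*a^6 + 4.45*a^5 - 2.33*a^4 + 6.53*a^3 - 6.16*a^2 - 5.98*a + 0.52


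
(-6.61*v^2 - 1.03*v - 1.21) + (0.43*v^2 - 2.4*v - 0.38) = -6.18*v^2 - 3.43*v - 1.59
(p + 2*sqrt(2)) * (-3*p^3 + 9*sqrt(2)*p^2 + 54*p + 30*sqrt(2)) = -3*p^4 + 3*sqrt(2)*p^3 + 90*p^2 + 138*sqrt(2)*p + 120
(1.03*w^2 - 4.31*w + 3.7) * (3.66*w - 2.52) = 3.7698*w^3 - 18.3702*w^2 + 24.4032*w - 9.324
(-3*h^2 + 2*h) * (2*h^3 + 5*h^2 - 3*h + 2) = -6*h^5 - 11*h^4 + 19*h^3 - 12*h^2 + 4*h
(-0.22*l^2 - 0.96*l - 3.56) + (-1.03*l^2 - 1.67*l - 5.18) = -1.25*l^2 - 2.63*l - 8.74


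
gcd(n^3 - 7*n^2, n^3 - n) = n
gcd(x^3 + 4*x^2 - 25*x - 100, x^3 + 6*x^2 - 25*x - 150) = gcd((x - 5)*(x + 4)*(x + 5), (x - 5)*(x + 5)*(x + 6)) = x^2 - 25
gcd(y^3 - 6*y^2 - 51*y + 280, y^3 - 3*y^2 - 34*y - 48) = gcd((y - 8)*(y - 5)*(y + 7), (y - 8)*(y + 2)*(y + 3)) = y - 8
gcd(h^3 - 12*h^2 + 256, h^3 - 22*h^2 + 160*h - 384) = h^2 - 16*h + 64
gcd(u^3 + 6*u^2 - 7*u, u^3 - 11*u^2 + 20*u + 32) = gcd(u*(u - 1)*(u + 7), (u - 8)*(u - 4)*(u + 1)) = 1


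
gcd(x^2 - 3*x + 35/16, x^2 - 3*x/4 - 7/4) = x - 7/4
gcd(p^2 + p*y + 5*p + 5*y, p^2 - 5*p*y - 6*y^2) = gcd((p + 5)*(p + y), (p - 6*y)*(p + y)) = p + y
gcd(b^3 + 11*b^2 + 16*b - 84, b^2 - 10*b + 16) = b - 2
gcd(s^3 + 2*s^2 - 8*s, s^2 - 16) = s + 4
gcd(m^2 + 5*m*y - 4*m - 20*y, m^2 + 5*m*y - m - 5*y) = m + 5*y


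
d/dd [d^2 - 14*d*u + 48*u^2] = 2*d - 14*u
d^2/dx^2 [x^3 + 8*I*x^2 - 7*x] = 6*x + 16*I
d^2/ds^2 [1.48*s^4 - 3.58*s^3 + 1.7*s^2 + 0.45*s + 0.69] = 17.76*s^2 - 21.48*s + 3.4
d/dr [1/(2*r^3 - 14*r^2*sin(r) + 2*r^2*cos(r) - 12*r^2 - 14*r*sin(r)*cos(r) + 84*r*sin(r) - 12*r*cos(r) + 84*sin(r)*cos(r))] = (r^2*sin(r) + 7*r^2*cos(r) - 3*r^2 + 8*r*sin(r) - 44*r*cos(r) + 7*r*cos(2*r) + 12*r - 42*sin(r) + 7*sin(2*r)/2 + 6*cos(r) - 42*cos(2*r))/(2*(r - 6)^2*(r - 7*sin(r))^2*(r + cos(r))^2)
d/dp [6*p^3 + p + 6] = 18*p^2 + 1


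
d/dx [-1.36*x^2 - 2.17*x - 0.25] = -2.72*x - 2.17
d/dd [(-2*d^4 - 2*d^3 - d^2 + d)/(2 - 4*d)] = (12*d^4 - 4*d^2 - 2*d + 1)/(2*(4*d^2 - 4*d + 1))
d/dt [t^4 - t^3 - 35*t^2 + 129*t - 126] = 4*t^3 - 3*t^2 - 70*t + 129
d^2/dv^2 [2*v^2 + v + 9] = 4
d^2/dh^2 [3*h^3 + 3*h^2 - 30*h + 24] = 18*h + 6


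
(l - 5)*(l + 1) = l^2 - 4*l - 5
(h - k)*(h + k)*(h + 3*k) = h^3 + 3*h^2*k - h*k^2 - 3*k^3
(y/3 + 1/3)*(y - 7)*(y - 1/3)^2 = y^4/3 - 20*y^3/9 - 26*y^2/27 + 4*y/3 - 7/27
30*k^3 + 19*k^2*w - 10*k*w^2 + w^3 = (-6*k + w)*(-5*k + w)*(k + w)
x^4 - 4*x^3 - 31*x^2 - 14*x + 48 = (x - 8)*(x - 1)*(x + 2)*(x + 3)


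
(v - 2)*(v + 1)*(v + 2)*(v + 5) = v^4 + 6*v^3 + v^2 - 24*v - 20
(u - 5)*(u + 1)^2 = u^3 - 3*u^2 - 9*u - 5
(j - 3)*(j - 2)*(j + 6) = j^3 + j^2 - 24*j + 36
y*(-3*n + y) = -3*n*y + y^2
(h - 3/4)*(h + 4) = h^2 + 13*h/4 - 3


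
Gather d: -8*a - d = -8*a - d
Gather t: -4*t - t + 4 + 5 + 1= 10 - 5*t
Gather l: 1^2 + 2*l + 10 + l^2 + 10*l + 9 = l^2 + 12*l + 20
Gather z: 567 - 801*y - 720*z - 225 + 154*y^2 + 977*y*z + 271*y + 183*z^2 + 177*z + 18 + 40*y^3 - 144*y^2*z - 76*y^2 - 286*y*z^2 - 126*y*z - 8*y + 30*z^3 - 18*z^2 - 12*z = 40*y^3 + 78*y^2 - 538*y + 30*z^3 + z^2*(165 - 286*y) + z*(-144*y^2 + 851*y - 555) + 360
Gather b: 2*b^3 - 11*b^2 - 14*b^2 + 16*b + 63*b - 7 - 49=2*b^3 - 25*b^2 + 79*b - 56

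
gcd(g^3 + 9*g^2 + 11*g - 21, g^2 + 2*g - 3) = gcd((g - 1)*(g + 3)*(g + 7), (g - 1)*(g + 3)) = g^2 + 2*g - 3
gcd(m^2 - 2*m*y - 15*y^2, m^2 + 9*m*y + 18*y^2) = m + 3*y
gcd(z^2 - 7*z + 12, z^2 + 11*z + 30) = 1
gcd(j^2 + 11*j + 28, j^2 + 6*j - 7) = j + 7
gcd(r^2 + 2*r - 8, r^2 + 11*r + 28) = r + 4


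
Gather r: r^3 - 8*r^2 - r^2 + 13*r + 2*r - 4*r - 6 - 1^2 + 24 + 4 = r^3 - 9*r^2 + 11*r + 21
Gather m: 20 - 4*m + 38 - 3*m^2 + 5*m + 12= -3*m^2 + m + 70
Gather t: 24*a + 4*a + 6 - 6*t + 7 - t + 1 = 28*a - 7*t + 14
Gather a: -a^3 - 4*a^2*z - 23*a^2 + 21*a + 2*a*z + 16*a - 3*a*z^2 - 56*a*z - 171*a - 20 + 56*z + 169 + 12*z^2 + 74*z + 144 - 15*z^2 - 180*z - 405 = -a^3 + a^2*(-4*z - 23) + a*(-3*z^2 - 54*z - 134) - 3*z^2 - 50*z - 112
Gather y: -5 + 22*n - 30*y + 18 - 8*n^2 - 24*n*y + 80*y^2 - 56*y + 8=-8*n^2 + 22*n + 80*y^2 + y*(-24*n - 86) + 21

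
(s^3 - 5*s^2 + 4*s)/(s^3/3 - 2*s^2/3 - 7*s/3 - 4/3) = 3*s*(s - 1)/(s^2 + 2*s + 1)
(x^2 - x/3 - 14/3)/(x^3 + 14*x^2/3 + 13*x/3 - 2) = (3*x - 7)/(3*x^2 + 8*x - 3)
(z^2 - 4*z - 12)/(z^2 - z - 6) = (z - 6)/(z - 3)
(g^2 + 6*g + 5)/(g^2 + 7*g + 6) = (g + 5)/(g + 6)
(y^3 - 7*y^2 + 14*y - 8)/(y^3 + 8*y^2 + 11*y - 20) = (y^2 - 6*y + 8)/(y^2 + 9*y + 20)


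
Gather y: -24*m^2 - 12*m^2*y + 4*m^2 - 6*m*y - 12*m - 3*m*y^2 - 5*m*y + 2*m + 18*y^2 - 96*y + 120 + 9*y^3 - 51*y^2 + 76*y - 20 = -20*m^2 - 10*m + 9*y^3 + y^2*(-3*m - 33) + y*(-12*m^2 - 11*m - 20) + 100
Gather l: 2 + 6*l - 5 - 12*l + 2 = -6*l - 1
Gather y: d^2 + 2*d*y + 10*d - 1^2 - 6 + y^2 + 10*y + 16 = d^2 + 10*d + y^2 + y*(2*d + 10) + 9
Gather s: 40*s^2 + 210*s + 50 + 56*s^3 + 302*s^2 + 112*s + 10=56*s^3 + 342*s^2 + 322*s + 60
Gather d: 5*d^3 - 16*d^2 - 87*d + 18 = 5*d^3 - 16*d^2 - 87*d + 18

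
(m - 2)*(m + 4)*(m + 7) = m^3 + 9*m^2 + 6*m - 56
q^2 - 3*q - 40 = (q - 8)*(q + 5)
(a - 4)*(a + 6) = a^2 + 2*a - 24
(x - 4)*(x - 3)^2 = x^3 - 10*x^2 + 33*x - 36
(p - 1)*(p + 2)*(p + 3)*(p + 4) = p^4 + 8*p^3 + 17*p^2 - 2*p - 24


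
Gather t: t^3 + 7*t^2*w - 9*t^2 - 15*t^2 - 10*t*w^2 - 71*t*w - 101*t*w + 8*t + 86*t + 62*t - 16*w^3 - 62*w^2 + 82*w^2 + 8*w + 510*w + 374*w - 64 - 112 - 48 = t^3 + t^2*(7*w - 24) + t*(-10*w^2 - 172*w + 156) - 16*w^3 + 20*w^2 + 892*w - 224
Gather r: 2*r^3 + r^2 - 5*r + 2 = 2*r^3 + r^2 - 5*r + 2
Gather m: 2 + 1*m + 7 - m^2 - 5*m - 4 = -m^2 - 4*m + 5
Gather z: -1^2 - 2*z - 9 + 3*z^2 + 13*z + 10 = 3*z^2 + 11*z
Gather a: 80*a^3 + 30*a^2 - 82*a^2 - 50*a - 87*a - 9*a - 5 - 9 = 80*a^3 - 52*a^2 - 146*a - 14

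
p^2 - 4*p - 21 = (p - 7)*(p + 3)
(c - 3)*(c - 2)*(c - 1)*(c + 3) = c^4 - 3*c^3 - 7*c^2 + 27*c - 18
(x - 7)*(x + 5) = x^2 - 2*x - 35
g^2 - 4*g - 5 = (g - 5)*(g + 1)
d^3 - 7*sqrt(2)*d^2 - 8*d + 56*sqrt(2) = (d - 7*sqrt(2))*(d - 2*sqrt(2))*(d + 2*sqrt(2))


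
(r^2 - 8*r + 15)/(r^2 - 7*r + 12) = (r - 5)/(r - 4)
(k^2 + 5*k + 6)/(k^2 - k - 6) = (k + 3)/(k - 3)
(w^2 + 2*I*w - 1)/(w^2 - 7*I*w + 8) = (w + I)/(w - 8*I)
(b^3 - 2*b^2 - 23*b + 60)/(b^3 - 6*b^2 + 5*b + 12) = (b + 5)/(b + 1)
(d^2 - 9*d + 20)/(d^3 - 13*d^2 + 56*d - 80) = 1/(d - 4)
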